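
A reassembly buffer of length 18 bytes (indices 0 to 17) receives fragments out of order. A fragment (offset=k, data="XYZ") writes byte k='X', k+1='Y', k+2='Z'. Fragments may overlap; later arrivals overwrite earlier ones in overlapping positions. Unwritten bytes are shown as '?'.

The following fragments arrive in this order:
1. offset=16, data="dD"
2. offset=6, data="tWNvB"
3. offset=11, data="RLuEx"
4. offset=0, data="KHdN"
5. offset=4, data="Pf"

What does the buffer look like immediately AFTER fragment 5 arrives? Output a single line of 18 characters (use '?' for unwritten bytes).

Fragment 1: offset=16 data="dD" -> buffer=????????????????dD
Fragment 2: offset=6 data="tWNvB" -> buffer=??????tWNvB?????dD
Fragment 3: offset=11 data="RLuEx" -> buffer=??????tWNvBRLuExdD
Fragment 4: offset=0 data="KHdN" -> buffer=KHdN??tWNvBRLuExdD
Fragment 5: offset=4 data="Pf" -> buffer=KHdNPftWNvBRLuExdD

Answer: KHdNPftWNvBRLuExdD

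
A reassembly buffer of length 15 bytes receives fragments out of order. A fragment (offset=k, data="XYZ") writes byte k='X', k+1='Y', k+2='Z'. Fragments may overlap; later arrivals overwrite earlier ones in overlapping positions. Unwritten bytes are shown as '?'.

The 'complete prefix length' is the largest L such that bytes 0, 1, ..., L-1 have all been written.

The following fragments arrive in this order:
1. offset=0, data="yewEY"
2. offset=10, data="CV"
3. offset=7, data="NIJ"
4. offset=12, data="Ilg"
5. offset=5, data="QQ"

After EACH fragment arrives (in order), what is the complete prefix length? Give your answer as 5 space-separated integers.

Fragment 1: offset=0 data="yewEY" -> buffer=yewEY?????????? -> prefix_len=5
Fragment 2: offset=10 data="CV" -> buffer=yewEY?????CV??? -> prefix_len=5
Fragment 3: offset=7 data="NIJ" -> buffer=yewEY??NIJCV??? -> prefix_len=5
Fragment 4: offset=12 data="Ilg" -> buffer=yewEY??NIJCVIlg -> prefix_len=5
Fragment 5: offset=5 data="QQ" -> buffer=yewEYQQNIJCVIlg -> prefix_len=15

Answer: 5 5 5 5 15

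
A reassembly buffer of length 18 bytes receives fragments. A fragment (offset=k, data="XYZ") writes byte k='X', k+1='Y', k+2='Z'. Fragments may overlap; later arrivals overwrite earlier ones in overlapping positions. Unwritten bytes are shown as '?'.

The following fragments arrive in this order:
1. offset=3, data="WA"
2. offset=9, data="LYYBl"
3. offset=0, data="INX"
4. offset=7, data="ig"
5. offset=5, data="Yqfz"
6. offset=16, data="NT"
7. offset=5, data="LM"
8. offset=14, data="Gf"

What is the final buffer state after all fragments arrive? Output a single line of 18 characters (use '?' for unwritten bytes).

Answer: INXWALMfzLYYBlGfNT

Derivation:
Fragment 1: offset=3 data="WA" -> buffer=???WA?????????????
Fragment 2: offset=9 data="LYYBl" -> buffer=???WA????LYYBl????
Fragment 3: offset=0 data="INX" -> buffer=INXWA????LYYBl????
Fragment 4: offset=7 data="ig" -> buffer=INXWA??igLYYBl????
Fragment 5: offset=5 data="Yqfz" -> buffer=INXWAYqfzLYYBl????
Fragment 6: offset=16 data="NT" -> buffer=INXWAYqfzLYYBl??NT
Fragment 7: offset=5 data="LM" -> buffer=INXWALMfzLYYBl??NT
Fragment 8: offset=14 data="Gf" -> buffer=INXWALMfzLYYBlGfNT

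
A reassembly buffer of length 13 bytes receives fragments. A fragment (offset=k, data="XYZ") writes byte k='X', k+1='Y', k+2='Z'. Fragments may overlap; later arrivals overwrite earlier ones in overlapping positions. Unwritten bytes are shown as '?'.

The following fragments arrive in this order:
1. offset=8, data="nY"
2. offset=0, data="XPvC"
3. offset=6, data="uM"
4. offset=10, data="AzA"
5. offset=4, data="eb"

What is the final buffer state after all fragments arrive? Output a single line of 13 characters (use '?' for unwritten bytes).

Answer: XPvCebuMnYAzA

Derivation:
Fragment 1: offset=8 data="nY" -> buffer=????????nY???
Fragment 2: offset=0 data="XPvC" -> buffer=XPvC????nY???
Fragment 3: offset=6 data="uM" -> buffer=XPvC??uMnY???
Fragment 4: offset=10 data="AzA" -> buffer=XPvC??uMnYAzA
Fragment 5: offset=4 data="eb" -> buffer=XPvCebuMnYAzA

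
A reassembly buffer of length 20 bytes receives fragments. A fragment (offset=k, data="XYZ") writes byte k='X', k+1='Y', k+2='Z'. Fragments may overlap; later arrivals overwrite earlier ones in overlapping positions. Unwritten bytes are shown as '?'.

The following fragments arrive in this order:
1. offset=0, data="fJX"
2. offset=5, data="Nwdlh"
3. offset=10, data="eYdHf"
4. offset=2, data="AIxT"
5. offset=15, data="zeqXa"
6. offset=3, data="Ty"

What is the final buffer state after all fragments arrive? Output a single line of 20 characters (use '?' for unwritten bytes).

Answer: fJATyTwdlheYdHfzeqXa

Derivation:
Fragment 1: offset=0 data="fJX" -> buffer=fJX?????????????????
Fragment 2: offset=5 data="Nwdlh" -> buffer=fJX??Nwdlh??????????
Fragment 3: offset=10 data="eYdHf" -> buffer=fJX??NwdlheYdHf?????
Fragment 4: offset=2 data="AIxT" -> buffer=fJAIxTwdlheYdHf?????
Fragment 5: offset=15 data="zeqXa" -> buffer=fJAIxTwdlheYdHfzeqXa
Fragment 6: offset=3 data="Ty" -> buffer=fJATyTwdlheYdHfzeqXa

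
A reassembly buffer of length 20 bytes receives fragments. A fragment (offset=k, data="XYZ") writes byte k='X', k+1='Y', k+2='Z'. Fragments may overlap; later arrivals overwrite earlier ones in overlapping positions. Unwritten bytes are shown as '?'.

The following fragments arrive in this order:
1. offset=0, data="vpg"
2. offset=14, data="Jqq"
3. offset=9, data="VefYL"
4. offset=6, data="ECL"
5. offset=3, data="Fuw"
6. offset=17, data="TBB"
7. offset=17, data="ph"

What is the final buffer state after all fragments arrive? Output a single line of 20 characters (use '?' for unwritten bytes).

Fragment 1: offset=0 data="vpg" -> buffer=vpg?????????????????
Fragment 2: offset=14 data="Jqq" -> buffer=vpg???????????Jqq???
Fragment 3: offset=9 data="VefYL" -> buffer=vpg??????VefYLJqq???
Fragment 4: offset=6 data="ECL" -> buffer=vpg???ECLVefYLJqq???
Fragment 5: offset=3 data="Fuw" -> buffer=vpgFuwECLVefYLJqq???
Fragment 6: offset=17 data="TBB" -> buffer=vpgFuwECLVefYLJqqTBB
Fragment 7: offset=17 data="ph" -> buffer=vpgFuwECLVefYLJqqphB

Answer: vpgFuwECLVefYLJqqphB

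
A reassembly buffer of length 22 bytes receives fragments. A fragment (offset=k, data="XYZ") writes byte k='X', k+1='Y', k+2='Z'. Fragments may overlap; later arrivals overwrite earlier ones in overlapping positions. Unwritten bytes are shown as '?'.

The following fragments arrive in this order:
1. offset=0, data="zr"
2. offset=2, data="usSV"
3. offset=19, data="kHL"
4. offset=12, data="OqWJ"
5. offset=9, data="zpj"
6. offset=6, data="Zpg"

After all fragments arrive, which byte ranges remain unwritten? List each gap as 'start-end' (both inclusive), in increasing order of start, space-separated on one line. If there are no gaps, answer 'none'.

Answer: 16-18

Derivation:
Fragment 1: offset=0 len=2
Fragment 2: offset=2 len=4
Fragment 3: offset=19 len=3
Fragment 4: offset=12 len=4
Fragment 5: offset=9 len=3
Fragment 6: offset=6 len=3
Gaps: 16-18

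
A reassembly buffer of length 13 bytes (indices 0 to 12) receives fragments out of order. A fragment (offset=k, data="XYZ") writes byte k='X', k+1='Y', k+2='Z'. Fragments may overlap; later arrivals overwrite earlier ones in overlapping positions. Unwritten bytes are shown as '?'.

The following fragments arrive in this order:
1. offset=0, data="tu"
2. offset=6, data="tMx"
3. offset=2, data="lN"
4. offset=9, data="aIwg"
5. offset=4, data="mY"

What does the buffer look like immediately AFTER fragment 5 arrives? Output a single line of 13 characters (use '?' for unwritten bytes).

Fragment 1: offset=0 data="tu" -> buffer=tu???????????
Fragment 2: offset=6 data="tMx" -> buffer=tu????tMx????
Fragment 3: offset=2 data="lN" -> buffer=tulN??tMx????
Fragment 4: offset=9 data="aIwg" -> buffer=tulN??tMxaIwg
Fragment 5: offset=4 data="mY" -> buffer=tulNmYtMxaIwg

Answer: tulNmYtMxaIwg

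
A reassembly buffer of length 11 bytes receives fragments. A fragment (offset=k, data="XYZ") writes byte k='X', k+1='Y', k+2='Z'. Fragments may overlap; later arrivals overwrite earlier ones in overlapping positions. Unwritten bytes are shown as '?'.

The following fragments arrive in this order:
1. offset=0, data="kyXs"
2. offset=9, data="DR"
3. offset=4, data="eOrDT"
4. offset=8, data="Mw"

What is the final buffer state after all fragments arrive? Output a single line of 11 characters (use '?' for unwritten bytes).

Fragment 1: offset=0 data="kyXs" -> buffer=kyXs???????
Fragment 2: offset=9 data="DR" -> buffer=kyXs?????DR
Fragment 3: offset=4 data="eOrDT" -> buffer=kyXseOrDTDR
Fragment 4: offset=8 data="Mw" -> buffer=kyXseOrDMwR

Answer: kyXseOrDMwR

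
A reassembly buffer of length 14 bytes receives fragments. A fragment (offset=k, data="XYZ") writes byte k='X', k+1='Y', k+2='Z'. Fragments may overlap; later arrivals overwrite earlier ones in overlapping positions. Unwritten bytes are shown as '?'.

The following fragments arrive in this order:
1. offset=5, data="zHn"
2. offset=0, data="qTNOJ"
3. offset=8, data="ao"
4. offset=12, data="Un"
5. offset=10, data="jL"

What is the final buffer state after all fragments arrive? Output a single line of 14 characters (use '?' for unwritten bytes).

Answer: qTNOJzHnaojLUn

Derivation:
Fragment 1: offset=5 data="zHn" -> buffer=?????zHn??????
Fragment 2: offset=0 data="qTNOJ" -> buffer=qTNOJzHn??????
Fragment 3: offset=8 data="ao" -> buffer=qTNOJzHnao????
Fragment 4: offset=12 data="Un" -> buffer=qTNOJzHnao??Un
Fragment 5: offset=10 data="jL" -> buffer=qTNOJzHnaojLUn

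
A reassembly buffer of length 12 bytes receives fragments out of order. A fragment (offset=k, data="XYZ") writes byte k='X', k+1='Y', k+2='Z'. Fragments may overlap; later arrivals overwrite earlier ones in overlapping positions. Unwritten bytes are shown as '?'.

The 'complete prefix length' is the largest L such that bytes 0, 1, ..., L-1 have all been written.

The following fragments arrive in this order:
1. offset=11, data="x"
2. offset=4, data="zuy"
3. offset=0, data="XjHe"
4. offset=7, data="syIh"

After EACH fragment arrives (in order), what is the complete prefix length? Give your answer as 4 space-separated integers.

Answer: 0 0 7 12

Derivation:
Fragment 1: offset=11 data="x" -> buffer=???????????x -> prefix_len=0
Fragment 2: offset=4 data="zuy" -> buffer=????zuy????x -> prefix_len=0
Fragment 3: offset=0 data="XjHe" -> buffer=XjHezuy????x -> prefix_len=7
Fragment 4: offset=7 data="syIh" -> buffer=XjHezuysyIhx -> prefix_len=12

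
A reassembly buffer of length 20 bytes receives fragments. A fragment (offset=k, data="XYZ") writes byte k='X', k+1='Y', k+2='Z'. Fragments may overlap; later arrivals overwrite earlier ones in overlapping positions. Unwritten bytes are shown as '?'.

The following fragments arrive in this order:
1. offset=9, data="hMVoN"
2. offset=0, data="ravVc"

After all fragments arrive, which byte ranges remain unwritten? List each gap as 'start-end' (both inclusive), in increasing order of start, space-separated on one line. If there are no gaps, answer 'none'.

Fragment 1: offset=9 len=5
Fragment 2: offset=0 len=5
Gaps: 5-8 14-19

Answer: 5-8 14-19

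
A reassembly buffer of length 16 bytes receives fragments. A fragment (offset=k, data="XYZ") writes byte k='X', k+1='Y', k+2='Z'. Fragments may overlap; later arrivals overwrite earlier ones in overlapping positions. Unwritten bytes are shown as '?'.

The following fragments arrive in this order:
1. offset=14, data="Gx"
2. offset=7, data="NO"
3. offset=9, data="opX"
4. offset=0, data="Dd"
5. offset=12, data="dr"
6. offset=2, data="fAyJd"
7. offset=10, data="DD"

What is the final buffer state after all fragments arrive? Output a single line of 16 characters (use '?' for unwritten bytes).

Answer: DdfAyJdNOoDDdrGx

Derivation:
Fragment 1: offset=14 data="Gx" -> buffer=??????????????Gx
Fragment 2: offset=7 data="NO" -> buffer=???????NO?????Gx
Fragment 3: offset=9 data="opX" -> buffer=???????NOopX??Gx
Fragment 4: offset=0 data="Dd" -> buffer=Dd?????NOopX??Gx
Fragment 5: offset=12 data="dr" -> buffer=Dd?????NOopXdrGx
Fragment 6: offset=2 data="fAyJd" -> buffer=DdfAyJdNOopXdrGx
Fragment 7: offset=10 data="DD" -> buffer=DdfAyJdNOoDDdrGx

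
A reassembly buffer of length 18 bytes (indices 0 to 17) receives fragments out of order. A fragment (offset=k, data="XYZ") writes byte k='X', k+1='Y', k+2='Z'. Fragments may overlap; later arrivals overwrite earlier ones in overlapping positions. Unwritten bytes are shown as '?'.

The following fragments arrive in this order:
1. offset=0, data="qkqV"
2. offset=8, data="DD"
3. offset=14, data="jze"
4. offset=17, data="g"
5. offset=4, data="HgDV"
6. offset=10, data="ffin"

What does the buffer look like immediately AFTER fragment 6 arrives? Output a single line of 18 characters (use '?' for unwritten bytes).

Answer: qkqVHgDVDDffinjzeg

Derivation:
Fragment 1: offset=0 data="qkqV" -> buffer=qkqV??????????????
Fragment 2: offset=8 data="DD" -> buffer=qkqV????DD????????
Fragment 3: offset=14 data="jze" -> buffer=qkqV????DD????jze?
Fragment 4: offset=17 data="g" -> buffer=qkqV????DD????jzeg
Fragment 5: offset=4 data="HgDV" -> buffer=qkqVHgDVDD????jzeg
Fragment 6: offset=10 data="ffin" -> buffer=qkqVHgDVDDffinjzeg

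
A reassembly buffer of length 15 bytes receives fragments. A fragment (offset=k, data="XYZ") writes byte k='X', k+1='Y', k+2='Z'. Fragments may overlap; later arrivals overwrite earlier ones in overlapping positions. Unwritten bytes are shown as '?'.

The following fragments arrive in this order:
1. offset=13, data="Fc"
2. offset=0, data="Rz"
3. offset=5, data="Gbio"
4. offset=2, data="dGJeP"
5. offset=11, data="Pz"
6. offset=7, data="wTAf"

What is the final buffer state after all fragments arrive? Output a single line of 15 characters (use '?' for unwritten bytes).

Answer: RzdGJePwTAfPzFc

Derivation:
Fragment 1: offset=13 data="Fc" -> buffer=?????????????Fc
Fragment 2: offset=0 data="Rz" -> buffer=Rz???????????Fc
Fragment 3: offset=5 data="Gbio" -> buffer=Rz???Gbio????Fc
Fragment 4: offset=2 data="dGJeP" -> buffer=RzdGJePio????Fc
Fragment 5: offset=11 data="Pz" -> buffer=RzdGJePio??PzFc
Fragment 6: offset=7 data="wTAf" -> buffer=RzdGJePwTAfPzFc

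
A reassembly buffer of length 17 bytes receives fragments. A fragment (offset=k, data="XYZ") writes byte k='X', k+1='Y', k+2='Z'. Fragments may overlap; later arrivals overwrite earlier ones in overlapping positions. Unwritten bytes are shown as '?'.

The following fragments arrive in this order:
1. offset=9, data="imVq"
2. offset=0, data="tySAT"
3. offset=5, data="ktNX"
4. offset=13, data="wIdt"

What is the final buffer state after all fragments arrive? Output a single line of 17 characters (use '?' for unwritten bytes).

Answer: tySATktNXimVqwIdt

Derivation:
Fragment 1: offset=9 data="imVq" -> buffer=?????????imVq????
Fragment 2: offset=0 data="tySAT" -> buffer=tySAT????imVq????
Fragment 3: offset=5 data="ktNX" -> buffer=tySATktNXimVq????
Fragment 4: offset=13 data="wIdt" -> buffer=tySATktNXimVqwIdt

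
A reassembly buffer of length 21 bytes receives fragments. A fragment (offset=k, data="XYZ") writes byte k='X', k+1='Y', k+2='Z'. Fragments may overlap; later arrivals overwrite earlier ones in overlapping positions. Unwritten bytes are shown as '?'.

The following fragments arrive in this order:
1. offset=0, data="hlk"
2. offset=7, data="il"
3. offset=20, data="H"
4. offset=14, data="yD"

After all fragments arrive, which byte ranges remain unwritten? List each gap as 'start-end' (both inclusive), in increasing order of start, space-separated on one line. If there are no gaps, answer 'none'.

Answer: 3-6 9-13 16-19

Derivation:
Fragment 1: offset=0 len=3
Fragment 2: offset=7 len=2
Fragment 3: offset=20 len=1
Fragment 4: offset=14 len=2
Gaps: 3-6 9-13 16-19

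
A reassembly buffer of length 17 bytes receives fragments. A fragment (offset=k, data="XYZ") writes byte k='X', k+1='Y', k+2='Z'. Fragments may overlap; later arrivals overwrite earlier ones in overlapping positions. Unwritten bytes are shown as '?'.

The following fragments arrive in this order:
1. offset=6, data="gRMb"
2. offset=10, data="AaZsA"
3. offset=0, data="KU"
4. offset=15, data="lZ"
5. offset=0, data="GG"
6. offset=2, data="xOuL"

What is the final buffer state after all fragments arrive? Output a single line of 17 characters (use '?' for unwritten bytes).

Answer: GGxOuLgRMbAaZsAlZ

Derivation:
Fragment 1: offset=6 data="gRMb" -> buffer=??????gRMb???????
Fragment 2: offset=10 data="AaZsA" -> buffer=??????gRMbAaZsA??
Fragment 3: offset=0 data="KU" -> buffer=KU????gRMbAaZsA??
Fragment 4: offset=15 data="lZ" -> buffer=KU????gRMbAaZsAlZ
Fragment 5: offset=0 data="GG" -> buffer=GG????gRMbAaZsAlZ
Fragment 6: offset=2 data="xOuL" -> buffer=GGxOuLgRMbAaZsAlZ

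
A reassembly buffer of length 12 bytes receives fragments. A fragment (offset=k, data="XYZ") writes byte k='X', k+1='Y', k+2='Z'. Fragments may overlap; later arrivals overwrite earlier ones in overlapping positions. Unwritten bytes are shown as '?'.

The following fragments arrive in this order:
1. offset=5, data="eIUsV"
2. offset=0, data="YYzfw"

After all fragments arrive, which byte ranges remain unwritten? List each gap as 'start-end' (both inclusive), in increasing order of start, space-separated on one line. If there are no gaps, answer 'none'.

Fragment 1: offset=5 len=5
Fragment 2: offset=0 len=5
Gaps: 10-11

Answer: 10-11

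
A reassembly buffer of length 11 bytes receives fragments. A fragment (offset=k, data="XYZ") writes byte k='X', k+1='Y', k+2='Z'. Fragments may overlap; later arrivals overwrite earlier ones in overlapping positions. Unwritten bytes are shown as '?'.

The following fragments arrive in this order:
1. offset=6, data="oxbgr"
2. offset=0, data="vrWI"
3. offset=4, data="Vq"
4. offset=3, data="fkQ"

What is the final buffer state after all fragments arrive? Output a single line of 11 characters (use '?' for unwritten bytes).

Answer: vrWfkQoxbgr

Derivation:
Fragment 1: offset=6 data="oxbgr" -> buffer=??????oxbgr
Fragment 2: offset=0 data="vrWI" -> buffer=vrWI??oxbgr
Fragment 3: offset=4 data="Vq" -> buffer=vrWIVqoxbgr
Fragment 4: offset=3 data="fkQ" -> buffer=vrWfkQoxbgr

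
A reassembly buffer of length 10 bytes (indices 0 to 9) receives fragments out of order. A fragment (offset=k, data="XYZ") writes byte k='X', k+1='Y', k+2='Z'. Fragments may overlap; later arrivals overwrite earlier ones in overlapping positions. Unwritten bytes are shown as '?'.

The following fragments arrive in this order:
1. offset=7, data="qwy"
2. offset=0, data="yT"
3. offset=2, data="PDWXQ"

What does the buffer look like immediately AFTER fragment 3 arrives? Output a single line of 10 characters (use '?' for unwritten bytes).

Fragment 1: offset=7 data="qwy" -> buffer=???????qwy
Fragment 2: offset=0 data="yT" -> buffer=yT?????qwy
Fragment 3: offset=2 data="PDWXQ" -> buffer=yTPDWXQqwy

Answer: yTPDWXQqwy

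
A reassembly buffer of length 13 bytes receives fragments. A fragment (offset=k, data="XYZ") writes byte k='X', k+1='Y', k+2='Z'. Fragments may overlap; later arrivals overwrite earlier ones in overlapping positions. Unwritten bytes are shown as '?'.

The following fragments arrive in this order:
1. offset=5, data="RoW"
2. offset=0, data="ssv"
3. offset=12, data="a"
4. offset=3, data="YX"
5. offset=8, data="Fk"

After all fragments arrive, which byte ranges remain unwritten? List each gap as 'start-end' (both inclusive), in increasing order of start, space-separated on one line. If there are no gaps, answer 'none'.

Fragment 1: offset=5 len=3
Fragment 2: offset=0 len=3
Fragment 3: offset=12 len=1
Fragment 4: offset=3 len=2
Fragment 5: offset=8 len=2
Gaps: 10-11

Answer: 10-11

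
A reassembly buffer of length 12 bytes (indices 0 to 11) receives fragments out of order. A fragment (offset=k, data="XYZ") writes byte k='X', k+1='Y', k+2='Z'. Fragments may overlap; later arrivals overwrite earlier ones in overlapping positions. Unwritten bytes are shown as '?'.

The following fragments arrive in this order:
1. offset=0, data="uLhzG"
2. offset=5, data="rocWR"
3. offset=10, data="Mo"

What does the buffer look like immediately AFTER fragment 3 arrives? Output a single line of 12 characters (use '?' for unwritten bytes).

Fragment 1: offset=0 data="uLhzG" -> buffer=uLhzG???????
Fragment 2: offset=5 data="rocWR" -> buffer=uLhzGrocWR??
Fragment 3: offset=10 data="Mo" -> buffer=uLhzGrocWRMo

Answer: uLhzGrocWRMo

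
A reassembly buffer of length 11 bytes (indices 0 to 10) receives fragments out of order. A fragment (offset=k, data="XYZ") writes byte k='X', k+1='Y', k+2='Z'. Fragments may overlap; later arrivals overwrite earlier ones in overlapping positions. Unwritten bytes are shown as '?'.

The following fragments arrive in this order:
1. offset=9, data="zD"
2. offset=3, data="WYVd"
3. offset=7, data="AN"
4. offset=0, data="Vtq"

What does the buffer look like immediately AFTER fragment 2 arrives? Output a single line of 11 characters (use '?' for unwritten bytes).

Fragment 1: offset=9 data="zD" -> buffer=?????????zD
Fragment 2: offset=3 data="WYVd" -> buffer=???WYVd??zD

Answer: ???WYVd??zD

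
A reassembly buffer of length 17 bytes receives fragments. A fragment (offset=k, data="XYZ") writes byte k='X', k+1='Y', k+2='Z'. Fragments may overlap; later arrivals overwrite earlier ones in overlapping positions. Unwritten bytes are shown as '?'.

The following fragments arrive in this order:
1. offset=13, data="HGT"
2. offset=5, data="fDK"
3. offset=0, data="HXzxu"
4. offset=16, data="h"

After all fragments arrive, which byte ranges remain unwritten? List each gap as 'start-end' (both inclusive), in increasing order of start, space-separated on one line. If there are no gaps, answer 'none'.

Answer: 8-12

Derivation:
Fragment 1: offset=13 len=3
Fragment 2: offset=5 len=3
Fragment 3: offset=0 len=5
Fragment 4: offset=16 len=1
Gaps: 8-12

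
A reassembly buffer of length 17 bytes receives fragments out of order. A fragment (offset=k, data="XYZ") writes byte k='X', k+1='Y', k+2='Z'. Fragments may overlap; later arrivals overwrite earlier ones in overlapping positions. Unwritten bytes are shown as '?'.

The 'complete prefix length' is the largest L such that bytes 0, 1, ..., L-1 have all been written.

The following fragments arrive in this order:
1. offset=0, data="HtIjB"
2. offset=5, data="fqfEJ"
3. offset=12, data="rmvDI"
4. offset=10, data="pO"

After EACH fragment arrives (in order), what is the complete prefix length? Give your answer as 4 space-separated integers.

Answer: 5 10 10 17

Derivation:
Fragment 1: offset=0 data="HtIjB" -> buffer=HtIjB???????????? -> prefix_len=5
Fragment 2: offset=5 data="fqfEJ" -> buffer=HtIjBfqfEJ??????? -> prefix_len=10
Fragment 3: offset=12 data="rmvDI" -> buffer=HtIjBfqfEJ??rmvDI -> prefix_len=10
Fragment 4: offset=10 data="pO" -> buffer=HtIjBfqfEJpOrmvDI -> prefix_len=17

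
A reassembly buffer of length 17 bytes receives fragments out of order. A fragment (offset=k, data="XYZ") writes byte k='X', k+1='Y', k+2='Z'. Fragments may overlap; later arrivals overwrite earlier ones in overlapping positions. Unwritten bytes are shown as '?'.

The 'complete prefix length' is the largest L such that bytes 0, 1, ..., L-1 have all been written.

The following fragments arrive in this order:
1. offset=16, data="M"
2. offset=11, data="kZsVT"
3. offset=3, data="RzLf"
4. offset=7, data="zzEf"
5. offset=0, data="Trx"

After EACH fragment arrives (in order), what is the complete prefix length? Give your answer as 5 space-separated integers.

Fragment 1: offset=16 data="M" -> buffer=????????????????M -> prefix_len=0
Fragment 2: offset=11 data="kZsVT" -> buffer=???????????kZsVTM -> prefix_len=0
Fragment 3: offset=3 data="RzLf" -> buffer=???RzLf????kZsVTM -> prefix_len=0
Fragment 4: offset=7 data="zzEf" -> buffer=???RzLfzzEfkZsVTM -> prefix_len=0
Fragment 5: offset=0 data="Trx" -> buffer=TrxRzLfzzEfkZsVTM -> prefix_len=17

Answer: 0 0 0 0 17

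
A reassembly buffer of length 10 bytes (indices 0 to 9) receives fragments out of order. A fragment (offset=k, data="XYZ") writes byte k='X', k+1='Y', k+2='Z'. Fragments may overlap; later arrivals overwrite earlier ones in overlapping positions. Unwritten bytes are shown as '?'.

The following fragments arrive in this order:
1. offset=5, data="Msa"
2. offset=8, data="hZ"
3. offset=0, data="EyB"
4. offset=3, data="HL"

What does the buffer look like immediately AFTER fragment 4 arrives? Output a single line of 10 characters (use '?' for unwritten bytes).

Answer: EyBHLMsahZ

Derivation:
Fragment 1: offset=5 data="Msa" -> buffer=?????Msa??
Fragment 2: offset=8 data="hZ" -> buffer=?????MsahZ
Fragment 3: offset=0 data="EyB" -> buffer=EyB??MsahZ
Fragment 4: offset=3 data="HL" -> buffer=EyBHLMsahZ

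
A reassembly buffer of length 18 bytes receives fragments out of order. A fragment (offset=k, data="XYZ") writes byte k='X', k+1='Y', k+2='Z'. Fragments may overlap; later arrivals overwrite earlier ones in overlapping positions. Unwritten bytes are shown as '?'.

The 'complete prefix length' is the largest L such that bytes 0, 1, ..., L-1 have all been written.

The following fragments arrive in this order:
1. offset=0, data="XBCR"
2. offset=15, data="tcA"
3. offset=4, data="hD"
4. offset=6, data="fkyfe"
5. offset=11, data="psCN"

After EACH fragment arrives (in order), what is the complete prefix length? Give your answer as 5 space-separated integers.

Fragment 1: offset=0 data="XBCR" -> buffer=XBCR?????????????? -> prefix_len=4
Fragment 2: offset=15 data="tcA" -> buffer=XBCR???????????tcA -> prefix_len=4
Fragment 3: offset=4 data="hD" -> buffer=XBCRhD?????????tcA -> prefix_len=6
Fragment 4: offset=6 data="fkyfe" -> buffer=XBCRhDfkyfe????tcA -> prefix_len=11
Fragment 5: offset=11 data="psCN" -> buffer=XBCRhDfkyfepsCNtcA -> prefix_len=18

Answer: 4 4 6 11 18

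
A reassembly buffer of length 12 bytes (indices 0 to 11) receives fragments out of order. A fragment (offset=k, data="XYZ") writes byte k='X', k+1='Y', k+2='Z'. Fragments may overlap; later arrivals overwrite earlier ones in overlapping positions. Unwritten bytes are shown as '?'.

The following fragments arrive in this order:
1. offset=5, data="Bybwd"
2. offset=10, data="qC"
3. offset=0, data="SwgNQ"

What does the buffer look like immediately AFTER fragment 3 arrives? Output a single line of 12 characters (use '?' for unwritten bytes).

Answer: SwgNQBybwdqC

Derivation:
Fragment 1: offset=5 data="Bybwd" -> buffer=?????Bybwd??
Fragment 2: offset=10 data="qC" -> buffer=?????BybwdqC
Fragment 3: offset=0 data="SwgNQ" -> buffer=SwgNQBybwdqC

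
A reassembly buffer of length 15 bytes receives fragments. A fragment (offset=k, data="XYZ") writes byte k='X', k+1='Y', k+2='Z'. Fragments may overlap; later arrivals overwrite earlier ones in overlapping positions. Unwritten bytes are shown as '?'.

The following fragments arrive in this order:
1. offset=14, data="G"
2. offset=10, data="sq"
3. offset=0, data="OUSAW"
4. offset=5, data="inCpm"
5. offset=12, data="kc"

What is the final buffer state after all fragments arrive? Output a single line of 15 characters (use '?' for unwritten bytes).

Fragment 1: offset=14 data="G" -> buffer=??????????????G
Fragment 2: offset=10 data="sq" -> buffer=??????????sq??G
Fragment 3: offset=0 data="OUSAW" -> buffer=OUSAW?????sq??G
Fragment 4: offset=5 data="inCpm" -> buffer=OUSAWinCpmsq??G
Fragment 5: offset=12 data="kc" -> buffer=OUSAWinCpmsqkcG

Answer: OUSAWinCpmsqkcG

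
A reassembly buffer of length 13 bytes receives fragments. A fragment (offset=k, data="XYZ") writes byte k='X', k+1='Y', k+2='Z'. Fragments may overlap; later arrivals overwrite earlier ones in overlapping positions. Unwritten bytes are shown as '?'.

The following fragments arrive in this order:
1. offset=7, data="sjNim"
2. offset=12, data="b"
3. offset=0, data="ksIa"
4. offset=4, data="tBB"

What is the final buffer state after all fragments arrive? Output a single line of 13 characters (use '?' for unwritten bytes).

Answer: ksIatBBsjNimb

Derivation:
Fragment 1: offset=7 data="sjNim" -> buffer=???????sjNim?
Fragment 2: offset=12 data="b" -> buffer=???????sjNimb
Fragment 3: offset=0 data="ksIa" -> buffer=ksIa???sjNimb
Fragment 4: offset=4 data="tBB" -> buffer=ksIatBBsjNimb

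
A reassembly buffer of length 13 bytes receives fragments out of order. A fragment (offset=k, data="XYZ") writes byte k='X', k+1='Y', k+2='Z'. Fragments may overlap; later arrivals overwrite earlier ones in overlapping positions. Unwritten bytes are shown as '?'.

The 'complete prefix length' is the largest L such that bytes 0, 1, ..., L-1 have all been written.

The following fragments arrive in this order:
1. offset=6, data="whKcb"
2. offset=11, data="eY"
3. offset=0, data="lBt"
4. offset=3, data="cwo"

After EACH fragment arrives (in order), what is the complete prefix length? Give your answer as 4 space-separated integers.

Answer: 0 0 3 13

Derivation:
Fragment 1: offset=6 data="whKcb" -> buffer=??????whKcb?? -> prefix_len=0
Fragment 2: offset=11 data="eY" -> buffer=??????whKcbeY -> prefix_len=0
Fragment 3: offset=0 data="lBt" -> buffer=lBt???whKcbeY -> prefix_len=3
Fragment 4: offset=3 data="cwo" -> buffer=lBtcwowhKcbeY -> prefix_len=13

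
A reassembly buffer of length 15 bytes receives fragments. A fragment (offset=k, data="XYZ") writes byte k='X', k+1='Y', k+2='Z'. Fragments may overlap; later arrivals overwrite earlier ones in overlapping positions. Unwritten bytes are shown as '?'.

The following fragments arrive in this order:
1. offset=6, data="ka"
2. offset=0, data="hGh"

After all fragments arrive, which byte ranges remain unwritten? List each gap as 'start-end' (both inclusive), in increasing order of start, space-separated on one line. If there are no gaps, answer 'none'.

Answer: 3-5 8-14

Derivation:
Fragment 1: offset=6 len=2
Fragment 2: offset=0 len=3
Gaps: 3-5 8-14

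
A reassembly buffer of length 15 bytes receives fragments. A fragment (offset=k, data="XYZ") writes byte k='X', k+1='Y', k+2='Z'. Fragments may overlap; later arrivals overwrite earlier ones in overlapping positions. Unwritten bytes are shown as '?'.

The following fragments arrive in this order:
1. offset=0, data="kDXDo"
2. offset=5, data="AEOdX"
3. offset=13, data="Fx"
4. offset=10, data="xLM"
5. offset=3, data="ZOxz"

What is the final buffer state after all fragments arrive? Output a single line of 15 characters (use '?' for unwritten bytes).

Fragment 1: offset=0 data="kDXDo" -> buffer=kDXDo??????????
Fragment 2: offset=5 data="AEOdX" -> buffer=kDXDoAEOdX?????
Fragment 3: offset=13 data="Fx" -> buffer=kDXDoAEOdX???Fx
Fragment 4: offset=10 data="xLM" -> buffer=kDXDoAEOdXxLMFx
Fragment 5: offset=3 data="ZOxz" -> buffer=kDXZOxzOdXxLMFx

Answer: kDXZOxzOdXxLMFx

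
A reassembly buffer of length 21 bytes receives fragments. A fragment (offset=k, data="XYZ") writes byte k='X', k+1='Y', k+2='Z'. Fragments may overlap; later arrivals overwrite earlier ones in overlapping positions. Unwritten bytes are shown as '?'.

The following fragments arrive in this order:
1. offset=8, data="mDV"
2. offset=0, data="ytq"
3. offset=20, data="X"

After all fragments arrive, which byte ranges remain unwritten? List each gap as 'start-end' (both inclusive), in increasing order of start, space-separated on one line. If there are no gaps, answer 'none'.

Fragment 1: offset=8 len=3
Fragment 2: offset=0 len=3
Fragment 3: offset=20 len=1
Gaps: 3-7 11-19

Answer: 3-7 11-19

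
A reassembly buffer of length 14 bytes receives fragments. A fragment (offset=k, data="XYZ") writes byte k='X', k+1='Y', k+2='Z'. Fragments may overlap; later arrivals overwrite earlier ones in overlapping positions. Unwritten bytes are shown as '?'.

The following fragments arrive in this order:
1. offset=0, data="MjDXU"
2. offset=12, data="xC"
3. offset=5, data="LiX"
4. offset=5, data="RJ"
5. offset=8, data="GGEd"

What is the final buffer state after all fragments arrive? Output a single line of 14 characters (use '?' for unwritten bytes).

Answer: MjDXURJXGGEdxC

Derivation:
Fragment 1: offset=0 data="MjDXU" -> buffer=MjDXU?????????
Fragment 2: offset=12 data="xC" -> buffer=MjDXU???????xC
Fragment 3: offset=5 data="LiX" -> buffer=MjDXULiX????xC
Fragment 4: offset=5 data="RJ" -> buffer=MjDXURJX????xC
Fragment 5: offset=8 data="GGEd" -> buffer=MjDXURJXGGEdxC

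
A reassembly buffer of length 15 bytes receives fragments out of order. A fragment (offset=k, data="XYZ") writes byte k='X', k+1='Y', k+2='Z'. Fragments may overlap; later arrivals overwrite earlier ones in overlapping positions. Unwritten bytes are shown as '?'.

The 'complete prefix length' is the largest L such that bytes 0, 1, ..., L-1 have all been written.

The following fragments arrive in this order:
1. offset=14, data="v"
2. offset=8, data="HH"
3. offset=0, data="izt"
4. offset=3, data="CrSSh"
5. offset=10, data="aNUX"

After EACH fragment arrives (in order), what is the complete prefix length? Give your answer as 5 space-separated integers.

Answer: 0 0 3 10 15

Derivation:
Fragment 1: offset=14 data="v" -> buffer=??????????????v -> prefix_len=0
Fragment 2: offset=8 data="HH" -> buffer=????????HH????v -> prefix_len=0
Fragment 3: offset=0 data="izt" -> buffer=izt?????HH????v -> prefix_len=3
Fragment 4: offset=3 data="CrSSh" -> buffer=iztCrSShHH????v -> prefix_len=10
Fragment 5: offset=10 data="aNUX" -> buffer=iztCrSShHHaNUXv -> prefix_len=15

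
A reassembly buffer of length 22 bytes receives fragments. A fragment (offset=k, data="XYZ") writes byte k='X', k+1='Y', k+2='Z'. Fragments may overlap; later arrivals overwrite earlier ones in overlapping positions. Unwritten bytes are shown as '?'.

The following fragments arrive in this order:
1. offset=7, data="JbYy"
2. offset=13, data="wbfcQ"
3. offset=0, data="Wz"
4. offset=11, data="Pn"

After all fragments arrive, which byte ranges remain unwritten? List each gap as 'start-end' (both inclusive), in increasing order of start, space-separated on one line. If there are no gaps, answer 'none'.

Fragment 1: offset=7 len=4
Fragment 2: offset=13 len=5
Fragment 3: offset=0 len=2
Fragment 4: offset=11 len=2
Gaps: 2-6 18-21

Answer: 2-6 18-21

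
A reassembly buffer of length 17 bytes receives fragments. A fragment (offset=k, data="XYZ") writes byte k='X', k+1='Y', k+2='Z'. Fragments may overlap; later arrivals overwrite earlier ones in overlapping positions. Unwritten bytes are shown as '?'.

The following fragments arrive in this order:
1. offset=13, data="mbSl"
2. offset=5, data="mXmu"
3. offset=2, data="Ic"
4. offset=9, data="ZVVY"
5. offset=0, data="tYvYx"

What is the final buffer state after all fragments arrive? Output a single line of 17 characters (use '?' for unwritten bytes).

Answer: tYvYxmXmuZVVYmbSl

Derivation:
Fragment 1: offset=13 data="mbSl" -> buffer=?????????????mbSl
Fragment 2: offset=5 data="mXmu" -> buffer=?????mXmu????mbSl
Fragment 3: offset=2 data="Ic" -> buffer=??Ic?mXmu????mbSl
Fragment 4: offset=9 data="ZVVY" -> buffer=??Ic?mXmuZVVYmbSl
Fragment 5: offset=0 data="tYvYx" -> buffer=tYvYxmXmuZVVYmbSl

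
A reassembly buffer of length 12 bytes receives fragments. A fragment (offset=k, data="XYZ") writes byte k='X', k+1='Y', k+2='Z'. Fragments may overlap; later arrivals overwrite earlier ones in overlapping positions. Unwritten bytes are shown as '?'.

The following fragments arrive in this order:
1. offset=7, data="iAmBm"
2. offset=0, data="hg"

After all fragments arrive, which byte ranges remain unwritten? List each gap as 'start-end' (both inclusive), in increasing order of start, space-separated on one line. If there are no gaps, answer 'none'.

Answer: 2-6

Derivation:
Fragment 1: offset=7 len=5
Fragment 2: offset=0 len=2
Gaps: 2-6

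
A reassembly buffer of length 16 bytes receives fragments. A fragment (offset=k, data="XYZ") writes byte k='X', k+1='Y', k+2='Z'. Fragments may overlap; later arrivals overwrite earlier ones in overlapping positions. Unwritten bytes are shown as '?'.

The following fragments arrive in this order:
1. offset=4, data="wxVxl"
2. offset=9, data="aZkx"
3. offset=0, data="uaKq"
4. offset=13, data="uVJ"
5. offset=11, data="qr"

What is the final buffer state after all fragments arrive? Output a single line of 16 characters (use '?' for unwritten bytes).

Answer: uaKqwxVxlaZqruVJ

Derivation:
Fragment 1: offset=4 data="wxVxl" -> buffer=????wxVxl???????
Fragment 2: offset=9 data="aZkx" -> buffer=????wxVxlaZkx???
Fragment 3: offset=0 data="uaKq" -> buffer=uaKqwxVxlaZkx???
Fragment 4: offset=13 data="uVJ" -> buffer=uaKqwxVxlaZkxuVJ
Fragment 5: offset=11 data="qr" -> buffer=uaKqwxVxlaZqruVJ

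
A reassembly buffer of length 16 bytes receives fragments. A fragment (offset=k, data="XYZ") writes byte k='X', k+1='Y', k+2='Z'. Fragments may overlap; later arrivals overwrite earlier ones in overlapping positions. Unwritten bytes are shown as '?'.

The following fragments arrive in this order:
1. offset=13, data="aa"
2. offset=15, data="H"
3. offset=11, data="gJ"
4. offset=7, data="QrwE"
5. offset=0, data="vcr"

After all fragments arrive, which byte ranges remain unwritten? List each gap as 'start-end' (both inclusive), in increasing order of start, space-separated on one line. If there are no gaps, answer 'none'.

Fragment 1: offset=13 len=2
Fragment 2: offset=15 len=1
Fragment 3: offset=11 len=2
Fragment 4: offset=7 len=4
Fragment 5: offset=0 len=3
Gaps: 3-6

Answer: 3-6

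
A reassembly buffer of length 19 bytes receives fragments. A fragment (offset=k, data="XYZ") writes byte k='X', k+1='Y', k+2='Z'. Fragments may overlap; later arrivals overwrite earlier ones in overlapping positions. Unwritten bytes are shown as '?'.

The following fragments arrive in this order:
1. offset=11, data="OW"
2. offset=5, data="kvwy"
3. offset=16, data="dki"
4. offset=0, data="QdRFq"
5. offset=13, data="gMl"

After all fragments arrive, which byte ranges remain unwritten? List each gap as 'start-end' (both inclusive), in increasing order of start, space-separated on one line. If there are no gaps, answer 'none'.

Fragment 1: offset=11 len=2
Fragment 2: offset=5 len=4
Fragment 3: offset=16 len=3
Fragment 4: offset=0 len=5
Fragment 5: offset=13 len=3
Gaps: 9-10

Answer: 9-10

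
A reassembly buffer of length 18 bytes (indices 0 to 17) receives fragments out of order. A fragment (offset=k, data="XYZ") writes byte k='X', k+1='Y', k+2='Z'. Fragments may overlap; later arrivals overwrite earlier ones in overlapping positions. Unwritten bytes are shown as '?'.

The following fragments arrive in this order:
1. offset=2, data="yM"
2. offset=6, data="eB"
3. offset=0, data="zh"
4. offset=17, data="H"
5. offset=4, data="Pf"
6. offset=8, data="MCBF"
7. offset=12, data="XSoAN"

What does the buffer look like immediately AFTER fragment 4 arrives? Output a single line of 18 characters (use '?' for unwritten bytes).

Fragment 1: offset=2 data="yM" -> buffer=??yM??????????????
Fragment 2: offset=6 data="eB" -> buffer=??yM??eB??????????
Fragment 3: offset=0 data="zh" -> buffer=zhyM??eB??????????
Fragment 4: offset=17 data="H" -> buffer=zhyM??eB?????????H

Answer: zhyM??eB?????????H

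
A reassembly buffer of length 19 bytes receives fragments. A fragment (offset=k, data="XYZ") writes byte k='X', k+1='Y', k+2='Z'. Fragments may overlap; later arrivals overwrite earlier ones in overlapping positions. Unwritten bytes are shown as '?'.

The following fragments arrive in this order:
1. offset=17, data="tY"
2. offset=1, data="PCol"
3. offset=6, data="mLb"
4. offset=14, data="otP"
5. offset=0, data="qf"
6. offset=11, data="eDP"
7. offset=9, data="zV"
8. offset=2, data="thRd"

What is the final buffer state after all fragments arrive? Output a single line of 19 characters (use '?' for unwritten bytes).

Answer: qfthRdmLbzVeDPotPtY

Derivation:
Fragment 1: offset=17 data="tY" -> buffer=?????????????????tY
Fragment 2: offset=1 data="PCol" -> buffer=?PCol????????????tY
Fragment 3: offset=6 data="mLb" -> buffer=?PCol?mLb????????tY
Fragment 4: offset=14 data="otP" -> buffer=?PCol?mLb?????otPtY
Fragment 5: offset=0 data="qf" -> buffer=qfCol?mLb?????otPtY
Fragment 6: offset=11 data="eDP" -> buffer=qfCol?mLb??eDPotPtY
Fragment 7: offset=9 data="zV" -> buffer=qfCol?mLbzVeDPotPtY
Fragment 8: offset=2 data="thRd" -> buffer=qfthRdmLbzVeDPotPtY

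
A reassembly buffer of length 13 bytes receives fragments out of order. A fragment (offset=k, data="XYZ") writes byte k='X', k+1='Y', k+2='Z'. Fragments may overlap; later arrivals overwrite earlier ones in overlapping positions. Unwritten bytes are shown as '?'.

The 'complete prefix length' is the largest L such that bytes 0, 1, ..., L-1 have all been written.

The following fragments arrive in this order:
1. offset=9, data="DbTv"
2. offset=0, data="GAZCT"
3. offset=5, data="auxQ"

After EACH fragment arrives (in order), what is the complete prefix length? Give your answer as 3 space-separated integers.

Fragment 1: offset=9 data="DbTv" -> buffer=?????????DbTv -> prefix_len=0
Fragment 2: offset=0 data="GAZCT" -> buffer=GAZCT????DbTv -> prefix_len=5
Fragment 3: offset=5 data="auxQ" -> buffer=GAZCTauxQDbTv -> prefix_len=13

Answer: 0 5 13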